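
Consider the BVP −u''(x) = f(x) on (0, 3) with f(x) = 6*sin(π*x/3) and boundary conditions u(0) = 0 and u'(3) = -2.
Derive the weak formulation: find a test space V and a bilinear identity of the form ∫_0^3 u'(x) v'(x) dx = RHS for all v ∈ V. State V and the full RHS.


V = {v ∈ H^1(0, 3) : v(0) = 0} (test functions vanish at x = 0 where u is specified); weak form: ∫_0^3 u'v' dx = ∫_0^3 (6*sin(π*x/3)) v dx − 2·v(3) for all v ∈ V.

Multiply both sides by a test function v and integrate from 0 to 3:
  ∫_0^3 −u''(x) v(x) dx = ∫_0^3 f(x) v(x) dx.
Integrate the LHS by parts once:
  ∫_0^3 −u'' v dx = −[u'(x) v(x)]_0^3 + ∫_0^3 u'(x) v'(x) dx.
Thus ∫_0^3 u'(x) v'(x) dx = ∫_0^3 f(x) v(x) dx + [u'(x) v(x)]_0^3.
Choose V so that boundary terms are either known or forced to vanish.
Mixed BC: u(0) = 0 (Dirichlet) and u'(3) = -2 (Neumann). Define V = {v ∈ H^1(0, 3) : v(0) = 0}. Then [u' v]_0^3 = u'(3)·v(3) − u'(0)·0 = − 2·v(3).
Weak formulation: find u (satisfying any essential BC) such that ∫_0^3 u'(x) v'(x) dx = ∫_0^3 f v dx − 2·v(3) for all v ∈ V (Dirichlet at 0 absorbed into V; Neumann datum at x = 3 contributes the boundary term).
Substituting f(x) = 6*sin(π*x/3), the right-hand side is ∫_0^3 (6*sin(π*x/3)) v dx − 2·v(3).


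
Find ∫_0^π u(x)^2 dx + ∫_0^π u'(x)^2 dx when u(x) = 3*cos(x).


||u||_{H^1(0,π)}^2 = 9*π

u'(x) = -3*sin(x).
Expand u² and (u')² and integrate term by term on (0, π), using: for integers n ≥ 1, ∫_0^π sin²(nx) dx = ∫_0^π cos²(nx) dx = π/2; for n ≠ n', ∫_0^π sin(nx)sin(n'x) dx = ∫_0^π cos(nx)cos(n'x) dx = 0; and by product-to-sum, ∫_0^π sin(nx)cos(n'x) dx = ½∫_0^π [sin((n+n')x) + sin((n−n')x)] dx, which is 0 when n+n' is even and 2n/(n²−n'²) when n+n' is odd (it need not vanish on (0, π)).
  u² squared terms: (3)²·∫cos(x)² dx = 9·π/2 = 9*π/2.
  So ∫_0^π u² dx = 9*π/2.
  (u')² squared terms: (-3)²·∫sin(x)² dx = 9·π/2 = 9*π/2.
  So ∫_0^π (u')² dx = 9*π/2.
||u||_{H^1}^2 = (9*π/2) + (9*π/2) = 9*π.


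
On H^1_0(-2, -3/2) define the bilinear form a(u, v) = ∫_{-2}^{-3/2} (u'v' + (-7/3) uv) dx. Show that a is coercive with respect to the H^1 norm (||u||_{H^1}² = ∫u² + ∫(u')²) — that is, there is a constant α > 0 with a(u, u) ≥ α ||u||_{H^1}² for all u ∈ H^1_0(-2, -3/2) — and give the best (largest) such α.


α = (-7 + 12*π^2)/(3*(1 + 4*π^2))

Coercivity of a(·,·) on H^1_0(-2, -3/2) means a(u, u) ≥ α ||u||_{H^1}² for every u ∈ H^1_0.
The interval has length L = 1/2, and Poincaré/coercivity depend only on L. Here a(u, u) = ∫(u')² + (-7/3)·∫u².
Here c = -7/3 < 0 with |c| < (π/L)² = 4*π^2, so coercivity still holds. The condition a(u,u) ≥ α||u||_{H^1}² reads (1−α)∫(u')² ≥ (α−c)∫u². Any admissible α is ≤ 1 (rapidly oscillating u have ∫u²/∫(u')² → 0), and α = 1 would force 0 ≥ (1−c)∫u², impossible since c < 1; so 1−α > 0. By the sharp Poincaré inequality on H^1_0 of an interval of length L, ∫(u')² ≥ (π/L)²∫u² with equality for the first sine mode sin(π(x−x₀)/L) (x₀ the left endpoint), so the inequality holds for all u iff (1−α)(π/L)² ≥ α − c, i.e. α ≤ ((π/L)² + c)/((π/L)² + 1) = (1 + c(L/π)²)/(1 + (L/π)²). (Direct route, valid since c ≤ 0: Poincaré gives c∫u² ≥ c(L/π)²∫(u')², so a(u,u) ≥ (1 + c(L/π)²)∫(u')², while ||u||_{H^1}² ≤ (1 + (L/π)²)∫(u')²; dividing yields the same α.) With (π/L)² = 4*π^2 and c = -7/3, the largest admissible constant is α = ((π/L)² + c)/((π/L)² + 1).
Simplifying, α = (-7 + 12*π^2)/(3*(1 + 4*π^2)).


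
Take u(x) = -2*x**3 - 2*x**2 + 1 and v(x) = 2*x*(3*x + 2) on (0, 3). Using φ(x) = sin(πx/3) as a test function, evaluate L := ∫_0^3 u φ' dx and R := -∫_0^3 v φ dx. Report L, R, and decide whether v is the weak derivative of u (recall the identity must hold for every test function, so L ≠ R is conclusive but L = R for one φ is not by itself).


LHS = -648/π^3 + 198/π, RHS = -198/π + 648/π^3. No, v is not the weak derivative of u.

u(x) = -2*x**3 - 2*x**2 + 1, classical derivative u'(x) = -6*x**2 - 4*x.
φ(x) = sin(πx/3), so φ'(x) = π*cos(π*x/3)/3.
Note φ(0) = φ(3) = 0, so the boundary term u·φ vanishes.
LHS = ∫_0^3 u(x) φ'(x) dx = ∫_0^3 (-2*π*x^3*cos(π*x/3)/3 - 2*π*x^2*cos(π*x/3)/3 + π*cos(π*x/3)/3) dx. Term by term:
  ∫_0^3 π*cos(π*x/3)/3 dx = 0;  ∫_0^3 -2*π*x^2*cos(π*x/3)/3 dx = 36/π;  ∫_0^3 -2*π*x^3*cos(π*x/3)/3 dx = -648/π^3 + 162/π.
Sum: 0 + 36/π + -648/π^3 + 162/π = -648/π^3 + 198/π.
So LHS = -648/π^3 + 198/π.
∫_0^3 v(x) φ(x) dx = ∫_0^3 (6*x^2*sin(π*x/3) + 4*x*sin(π*x/3)) dx. Term by term:
  ∫_0^3 4*x*sin(π*x/3) dx = 36/π;  ∫_0^3 6*x^2*sin(π*x/3) dx = -648/π^3 + 162/π.
Sum: 36/π + -648/π^3 + 162/π = -648/π^3 + 198/π.
So RHS = -∫_0^3 v(x) φ(x) dx = -198/π + 648/π^3.
LHS − RHS = -1296/π^3 + 396/π ≠ 0, so the identity fails.
(For a valid weak derivative the identity must hold for EVERY test function, in particular this one. The failure shows v is NOT the weak derivative of u.)
Correct weak derivative would be u'(x) = -6*x**2 - 4*x.


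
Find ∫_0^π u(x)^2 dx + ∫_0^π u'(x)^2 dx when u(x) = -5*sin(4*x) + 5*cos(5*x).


||u||_{H^1(0,π)}^2 = 10400/9 + 1075*π/2

u'(x) = -25*sin(5*x) - 20*cos(4*x).
Expand u² and (u')² and integrate term by term on (0, π), using: for integers n ≥ 1, ∫_0^π sin²(nx) dx = ∫_0^π cos²(nx) dx = π/2; for n ≠ n', ∫_0^π sin(nx)sin(n'x) dx = ∫_0^π cos(nx)cos(n'x) dx = 0; and by product-to-sum, ∫_0^π sin(nx)cos(n'x) dx = ½∫_0^π [sin((n+n')x) + sin((n−n')x)] dx, which is 0 when n+n' is even and 2n/(n²−n'²) when n+n' is odd (it need not vanish on (0, π)).
  u² squared terms: (-5)²·∫sin(4x)² dx = 25·π/2 = 25*π/2;  (5)²·∫cos(5x)² dx = 25·π/2 = 25*π/2.
  u² cross terms: 2·(-5)·(5)·∫sin(4x)·cos(5x) dx = -50·(-8/9) = 400/9.
  So ∫_0^π u² dx = 25*π/2 + 25*π/2 + 400/9 = 400/9 + 25*π.
  (u')² squared terms: (-25)²·∫sin(5x)² dx = 625·π/2 = 625*π/2;  (-20)²·∫cos(4x)² dx = 400·π/2 = 200*π.
  (u')² cross terms: 2·(-25)·(-20)·∫sin(5x)·cos(4x) dx = 1000·(10/9) = 10000/9.
  So ∫_0^π (u')² dx = 625*π/2 + 200*π + 10000/9 = 10000/9 + 1025*π/2.
||u||_{H^1}^2 = (400/9 + 25*π) + (10000/9 + 1025*π/2) = 10400/9 + 1075*π/2.


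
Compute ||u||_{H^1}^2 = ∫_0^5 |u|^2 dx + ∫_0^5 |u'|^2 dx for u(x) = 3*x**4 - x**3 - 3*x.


||u||_{H^1}^2 = 85214635/28

The H^1 norm (squared) on an interval (0, L) is
  ||u||_{H^1}^2 = ∫_0^L u(x)^2 dx + ∫_0^L u'(x)^2 dx.
Compute u'(x) = 12*x**3 - 3*x**2 - 3.
Then u(x)^2 = 9*x**8 - 6*x**7 + x**6 - 18*x**5 + 6*x**4 + 9*x**2 and u'(x)^2 = 144*x**6 - 72*x**5 + 9*x**4 - 72*x**3 + 18*x**2 + 9.
Integrate each monomial from 0 to 5 using ∫_0^5 c·x^n dx = c·5^(n+1)/(n+1):
  ∫_0^5 u(x)^2 dx = ∫_0^5 (9*x^8 - 6*x^7 + x^6 - 18*x^5 + 6*x^4 + 9*x^2) dx. Term by term:
    ∫_0^5 9*x^8 dx = 1953125;  ∫_0^5 -6*x^7 dx = -1171875/4;  ∫_0^5 x^6 dx = 78125/7;
    ∫_0^5 -18*x^5 dx = -46875;  ∫_0^5 6*x^4 dx = 3750;  ∫_0^5 9*x^2 dx = 375.
  Sum: 1953125 − 1171875/4 + 78125/7 − 46875 + 3750 + 375 = 45599875/28.
  ∫_0^5 u'(x)^2 dx = ∫_0^5 (144*x^6 - 72*x^5 + 9*x^4 - 72*x^3 + 18*x^2 + 9) dx. Term by term:
    ∫_0^5 144*x^6 dx = 11250000/7;  ∫_0^5 -72*x^5 dx = -187500;  ∫_0^5 9*x^4 dx = 5625;
    ∫_0^5 -72*x^3 dx = -11250;  ∫_0^5 18*x^2 dx = 750;  ∫_0^5 9 dx = 45.
  Sum: 11250000/7 − 187500 + 5625 − 11250 + 750 + 45 = 9903690/7.
Adding: ||u||_{H^1}^2 = 45599875/28 + 9903690/7 = 85214635/28.


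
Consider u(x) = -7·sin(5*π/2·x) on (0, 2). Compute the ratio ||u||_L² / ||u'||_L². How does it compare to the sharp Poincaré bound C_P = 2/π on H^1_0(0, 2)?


||u||_L² / ||u'||_L² = 2/(5*π) < C_P = 2/π.

u(x) = -7·sin(5*π/2·x), so u'(x) = -35*π*cos(5*π*x/2)/2.
Writing u(x) = A·sin(kπx/L) with A = -7 and k = 5, use ∫_0^L sin²(kπx/L) dx = L/2 and ∫_0^L cos²(kπx/L) dx = L/2.
u² = 49·sin²(5*π/2·x) and (u')² = 1225*π^2/4·cos²(5*π/2·x), and each of sin², cos² integrates to L/2 = 1 over (0, 2).
∫_0^2 u² dx = 49, so ||u||_L² = 7.
∫_0^2 (u')² dx = 1225*π^2/4, so ||u'||_L² = 35*π/2.
Ratio ||u||_L² / ||u'||_L² = 2/(5*π).
Sharp Poincaré constant on H^1_0(0, 2) is C_P = L/π = 2/π, achieved by sin(π/2·x).
This is the k = 5 harmonic; the ratio L/(kπ) is strictly less than C_P = L/π, consistent with the sharp inequality ||u||_L² ≤ C_P ||u'||_L².


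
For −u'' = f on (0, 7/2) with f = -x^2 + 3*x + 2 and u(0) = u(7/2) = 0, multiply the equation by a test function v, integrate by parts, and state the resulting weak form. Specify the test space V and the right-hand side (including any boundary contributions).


V = H^1_0(0, 7/2) (so v(0) = v(7/2) = 0); weak form: ∫_0^7/2 u'v' dx = ∫_0^7/2 (-x^2 + 3*x + 2) v dx for all v ∈ V.

Multiply both sides by a test function v and integrate from 0 to 7/2:
  ∫_0^7/2 −u''(x) v(x) dx = ∫_0^7/2 f(x) v(x) dx.
Integrate the LHS by parts once:
  ∫_0^7/2 −u'' v dx = −[u'(x) v(x)]_0^7/2 + ∫_0^7/2 u'(x) v'(x) dx.
Thus ∫_0^7/2 u'(x) v'(x) dx = ∫_0^7/2 f(x) v(x) dx + [u'(x) v(x)]_0^7/2.
Choose V so that boundary terms are either known or forced to vanish.
u is Dirichlet: u(0) = u(7/2) = 0. Let V = H^1_0(0, 7/2); then v(0) = v(7/2) = 0, and [u' v]_0^7/2 = 0.
Weak formulation: find u (satisfying any essential BC) such that ∫_0^7/2 u'(x) v'(x) dx = ∫_0^7/2 f v dx for all v ∈ V.
Substituting f(x) = -x^2 + 3*x + 2, the right-hand side is ∫_0^7/2 (-x^2 + 3*x + 2) v dx.


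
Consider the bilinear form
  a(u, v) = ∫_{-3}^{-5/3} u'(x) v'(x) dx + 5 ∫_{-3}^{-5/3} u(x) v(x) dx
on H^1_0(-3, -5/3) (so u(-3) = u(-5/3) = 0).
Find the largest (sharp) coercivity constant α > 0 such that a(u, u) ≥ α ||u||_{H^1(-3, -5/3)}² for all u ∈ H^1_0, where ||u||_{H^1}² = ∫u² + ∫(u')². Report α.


α = 1

Coercivity of a(·,·) on H^1_0(-3, -5/3) means a(u, u) ≥ α ||u||_{H^1}² for every u ∈ H^1_0.
The interval has length L = 4/3, and Poincaré/coercivity depend only on L. Here a(u, u) = ∫(u')² + (5)·∫u².
Here c = 5 ≥ 1, so a(u,u) = ∫(u')² + c∫u² ≥ ∫(u')² + ∫u² = ||u||_{H^1}², i.e. α = 1 works. No larger α is possible: a(u,u) ≥ α||u||_{H^1}² means (1−α)∫(u')² ≥ (α−c)∫u², and for the modes u_n = sin(nπ(x−x₀)/L) (x₀ the left endpoint) one has ∫u_n²/∫(u_n')² = (L/(nπ))² → 0, so a(u_n,u_n)/||u_n||_{H^1}² → 1. Hence the optimal constant is α = 1.
Therefore α = 1.


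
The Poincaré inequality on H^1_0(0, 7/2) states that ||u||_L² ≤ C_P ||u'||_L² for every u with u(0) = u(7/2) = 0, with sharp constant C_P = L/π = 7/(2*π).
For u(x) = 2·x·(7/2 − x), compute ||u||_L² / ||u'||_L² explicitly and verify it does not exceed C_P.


||u||_L² / ||u'||_L² = 7*sqrt(10)/20 < C_P = 7/(2*π).

u(x) = 2·x·(7/2 − x), so u'(x) = 7 - 4*x.
u(x) = 2·x·(7/2 − x) vanishes at x = 0 and x = 7/2, so u ∈ H^1_0(0, 7/2). Differentiate via the product rule and integrate the resulting polynomials term by term.
  ∫_0^7/2 u² dx = ∫_0^7/2 (4*x^4 - 28*x^3 + 49*x^2) dx. Term by term:
    ∫_0^7/2 4*x^4 dx = 16807/40;  ∫_0^7/2 -28*x^3 dx = -16807/16;  ∫_0^7/2 49*x^2 dx = 16807/24.
  Sum: 16807/40 − 16807/16 + 16807/24 = 16807/240.
  ∫_0^7/2 (u')² dx = ∫_0^7/2 (16*x^2 - 56*x + 49) dx. Term by term:
    ∫_0^7/2 16*x^2 dx = 686/3;  ∫_0^7/2 -56*x dx = -343;  ∫_0^7/2 49 dx = 343/2.
  Sum: 686/3 − 343 + 343/2 = 343/6.
∫_0^7/2 u² dx = 16807/240, so ||u||_L² = 49*sqrt(105)/60.
∫_0^7/2 (u')² dx = 343/6, so ||u'||_L² = 7*sqrt(42)/6.
Ratio ||u||_L² / ||u'||_L² = 7*sqrt(10)/20.
Sharp Poincaré constant on H^1_0(0, 7/2) is C_P = L/π = 7/(2*π), achieved by sin(2*π/7·x).
A polynomial bump cannot attain the sharp Poincaré constant (only the first sine eigenfunction does), so the ratio is strictly less than C_P, consistent with ||u||_L² ≤ C_P ||u'||_L².


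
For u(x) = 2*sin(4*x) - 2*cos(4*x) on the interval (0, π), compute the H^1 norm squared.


||u||_{H^1(0,π)}^2 = 68*π

u'(x) = 8*sin(4*x) + 8*cos(4*x).
Expand u² and (u')² and integrate term by term on (0, π), using: for integers n ≥ 1, ∫_0^π sin²(nx) dx = ∫_0^π cos²(nx) dx = π/2; for n ≠ n', ∫_0^π sin(nx)sin(n'x) dx = ∫_0^π cos(nx)cos(n'x) dx = 0; and by product-to-sum, ∫_0^π sin(nx)cos(n'x) dx = ½∫_0^π [sin((n+n')x) + sin((n−n')x)] dx, which is 0 when n+n' is even and 2n/(n²−n'²) when n+n' is odd (it need not vanish on (0, π)).
  u² squared terms: (-2)²·∫cos(4x)² dx = 4·π/2 = 2*π;  (2)²·∫sin(4x)² dx = 4·π/2 = 2*π.
  u² cross terms: 2·(-2)·(2)·∫cos(4x)·sin(4x) dx = -8·(0) = 0.
  So ∫_0^π u² dx = 2*π + 2*π + 0 = 4*π.
  (u')² squared terms: (8)²·∫cos(4x)² dx = 64·π/2 = 32*π;  (8)²·∫sin(4x)² dx = 64·π/2 = 32*π.
  (u')² cross terms: 2·(8)·(8)·∫cos(4x)·sin(4x) dx = 128·(0) = 0.
  So ∫_0^π (u')² dx = 32*π + 32*π + 0 = 64*π.
||u||_{H^1}^2 = (4*π) + (64*π) = 68*π.


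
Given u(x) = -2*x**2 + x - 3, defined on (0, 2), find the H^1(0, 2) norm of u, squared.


||u||_{H^1}^2 = 1184/15

The H^1 norm (squared) on an interval (0, L) is
  ||u||_{H^1}^2 = ∫_0^L u(x)^2 dx + ∫_0^L u'(x)^2 dx.
Compute u'(x) = 1 - 4*x.
Then u(x)^2 = 4*x**4 - 4*x**3 + 13*x**2 - 6*x + 9 and u'(x)^2 = 16*x**2 - 8*x + 1.
Integrate each monomial from 0 to 2 using ∫_0^2 c·x^n dx = c·2^(n+1)/(n+1):
  ∫_0^2 u(x)^2 dx = ∫_0^2 (4*x^4 - 4*x^3 + 13*x^2 - 6*x + 9) dx. Term by term:
    ∫_0^2 4*x^4 dx = 128/5;  ∫_0^2 -4*x^3 dx = -16;  ∫_0^2 13*x^2 dx = 104/3;
    ∫_0^2 -6*x dx = -12;  ∫_0^2 9 dx = 18.
  Sum: 128/5 − 16 + 104/3 − 12 + 18 = 754/15.
  ∫_0^2 u'(x)^2 dx = ∫_0^2 (16*x^2 - 8*x + 1) dx. Term by term:
    ∫_0^2 16*x^2 dx = 128/3;  ∫_0^2 -8*x dx = -16;  ∫_0^2 1 dx = 2.
  Sum: 128/3 − 16 + 2 = 86/3.
Adding: ||u||_{H^1}^2 = 754/15 + 86/3 = 1184/15.


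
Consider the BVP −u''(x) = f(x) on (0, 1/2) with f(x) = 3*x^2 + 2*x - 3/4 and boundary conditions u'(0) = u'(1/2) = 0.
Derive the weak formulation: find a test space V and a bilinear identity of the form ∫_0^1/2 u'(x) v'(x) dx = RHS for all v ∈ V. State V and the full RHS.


V = H^1(0, 1/2) (no boundary constraint on v; u is determined up to an additive constant); weak form: ∫_0^1/2 u'v' dx = ∫_0^1/2 (3*x^2 + 2*x - 3/4) v dx for all v ∈ V.

Multiply both sides by a test function v and integrate from 0 to 1/2:
  ∫_0^1/2 −u''(x) v(x) dx = ∫_0^1/2 f(x) v(x) dx.
Integrate the LHS by parts once:
  ∫_0^1/2 −u'' v dx = −[u'(x) v(x)]_0^1/2 + ∫_0^1/2 u'(x) v'(x) dx.
Thus ∫_0^1/2 u'(x) v'(x) dx = ∫_0^1/2 f(x) v(x) dx + [u'(x) v(x)]_0^1/2.
Choose V so that boundary terms are either known or forced to vanish.
u has homogeneous Neumann: u'(0) = u'(1/2) = 0. So [u' v]_0^1/2 = 0·v(1/2) − 0·v(0) = 0 for any v; take V = H^1(0, 1/2).
Weak formulation: find u (satisfying any essential BC) such that ∫_0^1/2 u'(x) v'(x) dx = ∫_0^1/2 f v dx for all v ∈ V (homogeneous Neumann, so boundary terms vanish).
Substituting f(x) = 3*x^2 + 2*x - 3/4, the right-hand side is ∫_0^1/2 (3*x^2 + 2*x - 3/4) v dx.
Compatibility check (pure Neumann): taking v ≡ 1 ∈ V gives 0 = ∫_0^1/2 f dx + (0) − (0), i.e. ∫_0^1/2 f dx must equal u'(0) − u'(1/2) = 0. Indeed ∫_0^1/2 (3*x^2 + 2*x - 3/4) dx = 0, so the data are compatible. The solution is then unique only up to an additive constant (fix it e.g. by requiring ∫_0^1/2 u dx = 0).


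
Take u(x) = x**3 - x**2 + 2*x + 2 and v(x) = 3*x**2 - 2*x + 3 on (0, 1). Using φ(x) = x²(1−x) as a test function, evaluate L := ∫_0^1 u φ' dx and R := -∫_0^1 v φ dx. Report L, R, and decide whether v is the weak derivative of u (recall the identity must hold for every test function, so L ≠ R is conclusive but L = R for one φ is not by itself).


LHS = -1/6, RHS = -1/4. No, v is not the weak derivative of u.

u(x) = x**3 - x**2 + 2*x + 2, classical derivative u'(x) = 3*x**2 - 2*x + 2.
φ(x) = x²(1−x), so φ'(x) = x*(2 - 3*x).
Note φ(0) = φ(1) = 0, so the boundary term u·φ vanishes.
LHS = ∫_0^1 u(x) φ'(x) dx = ∫_0^1 (-3*x^5 + 5*x^4 - 8*x^3 - 2*x^2 + 4*x) dx. Term by term:
  ∫_0^1 -3*x^5 dx = -1/2;  ∫_0^1 5*x^4 dx = 1;  ∫_0^1 -8*x^3 dx = -2;
  ∫_0^1 -2*x^2 dx = -2/3;  ∫_0^1 4*x dx = 2.
Sum: -1/2 + 1 − 2 − 2/3 + 2 = -1/6.
So LHS = -1/6.
∫_0^1 v(x) φ(x) dx = ∫_0^1 (-3*x^5 + 5*x^4 - 5*x^3 + 3*x^2) dx. Term by term:
  ∫_0^1 -3*x^5 dx = -1/2;  ∫_0^1 5*x^4 dx = 1;  ∫_0^1 -5*x^3 dx = -5/4;
  ∫_0^1 3*x^2 dx = 1.
Sum: -1/2 + 1 − 5/4 + 1 = 1/4.
So RHS = -∫_0^1 v(x) φ(x) dx = -1/4.
LHS − RHS = 1/12 ≠ 0, so the identity fails.
(For a valid weak derivative the identity must hold for EVERY test function, in particular this one. The failure shows v is NOT the weak derivative of u.)
Correct weak derivative would be u'(x) = 3*x**2 - 2*x + 2.


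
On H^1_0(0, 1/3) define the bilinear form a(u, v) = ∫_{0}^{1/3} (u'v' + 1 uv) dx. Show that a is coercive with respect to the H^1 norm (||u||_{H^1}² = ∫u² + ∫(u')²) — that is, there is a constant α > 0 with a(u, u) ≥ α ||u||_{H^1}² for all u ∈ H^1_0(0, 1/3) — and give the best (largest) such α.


α = 1

Coercivity of a(·,·) on H^1_0(0, 1/3) means a(u, u) ≥ α ||u||_{H^1}² for every u ∈ H^1_0.
The interval has length L = 1/3, and Poincaré/coercivity depend only on L. Here a(u, u) = ∫(u')² + (1)·∫u².
Here c = 1 ≥ 1, so a(u,u) = ∫(u')² + c∫u² ≥ ∫(u')² + ∫u² = ||u||_{H^1}², i.e. α = 1 works. No larger α is possible: a(u,u) ≥ α||u||_{H^1}² means (1−α)∫(u')² ≥ (α−c)∫u², and for the modes u_n = sin(nπ(x−x₀)/L) (x₀ the left endpoint) one has ∫u_n²/∫(u_n')² = (L/(nπ))² → 0, so a(u_n,u_n)/||u_n||_{H^1}² → 1. Hence the optimal constant is α = 1.
Therefore α = 1.


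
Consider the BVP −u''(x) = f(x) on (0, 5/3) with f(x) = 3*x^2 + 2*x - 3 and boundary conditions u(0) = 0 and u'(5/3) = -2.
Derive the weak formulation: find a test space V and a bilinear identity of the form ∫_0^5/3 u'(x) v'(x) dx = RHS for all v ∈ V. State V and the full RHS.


V = {v ∈ H^1(0, 5/3) : v(0) = 0} (test functions vanish at x = 0 where u is specified); weak form: ∫_0^5/3 u'v' dx = ∫_0^5/3 (3*x^2 + 2*x - 3) v dx − 2·v(5/3) for all v ∈ V.

Multiply both sides by a test function v and integrate from 0 to 5/3:
  ∫_0^5/3 −u''(x) v(x) dx = ∫_0^5/3 f(x) v(x) dx.
Integrate the LHS by parts once:
  ∫_0^5/3 −u'' v dx = −[u'(x) v(x)]_0^5/3 + ∫_0^5/3 u'(x) v'(x) dx.
Thus ∫_0^5/3 u'(x) v'(x) dx = ∫_0^5/3 f(x) v(x) dx + [u'(x) v(x)]_0^5/3.
Choose V so that boundary terms are either known or forced to vanish.
Mixed BC: u(0) = 0 (Dirichlet) and u'(5/3) = -2 (Neumann). Define V = {v ∈ H^1(0, 5/3) : v(0) = 0}. Then [u' v]_0^5/3 = u'(5/3)·v(5/3) − u'(0)·0 = − 2·v(5/3).
Weak formulation: find u (satisfying any essential BC) such that ∫_0^5/3 u'(x) v'(x) dx = ∫_0^5/3 f v dx − 2·v(5/3) for all v ∈ V (Dirichlet at 0 absorbed into V; Neumann datum at x = 5/3 contributes the boundary term).
Substituting f(x) = 3*x^2 + 2*x - 3, the right-hand side is ∫_0^5/3 (3*x^2 + 2*x - 3) v dx − 2·v(5/3).


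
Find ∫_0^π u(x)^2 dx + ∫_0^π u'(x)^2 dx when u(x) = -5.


||u||_{H^1(0,π)}^2 = 25*π

u'(x) = 0.
Expand u² and (u')² and integrate term by term on (0, π), using: for integers n ≥ 1, ∫_0^π sin²(nx) dx = ∫_0^π cos²(nx) dx = π/2; for n ≠ n', ∫_0^π sin(nx)sin(n'x) dx = ∫_0^π cos(nx)cos(n'x) dx = 0; and by product-to-sum, ∫_0^π sin(nx)cos(n'x) dx = ½∫_0^π [sin((n+n')x) + sin((n−n')x)] dx, which is 0 when n+n' is even and 2n/(n²−n'²) when n+n' is odd (it need not vanish on (0, π)). For the constant mode: ∫_0^π 1 dx = π, ∫_0^π cos(nx) dx = 0, ∫_0^π sin(nx) dx = (1−(−1)^n)/n.
  u² squared terms: (-5)²·∫1 dx = 25·π = 25*π.
  So ∫_0^π u² dx = 25*π.
  u' ≡ 0, so ∫_0^π (u')² dx = 0.
||u||_{H^1}^2 = (25*π) + (0) = 25*π.


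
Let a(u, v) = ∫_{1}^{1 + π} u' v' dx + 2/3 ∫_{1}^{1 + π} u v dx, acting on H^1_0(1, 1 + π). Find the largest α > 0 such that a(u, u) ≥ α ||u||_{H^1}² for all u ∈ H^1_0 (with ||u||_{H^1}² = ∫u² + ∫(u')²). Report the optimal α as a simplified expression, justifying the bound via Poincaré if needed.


α = 5/6

Coercivity of a(·,·) on H^1_0(1, 1 + π) means a(u, u) ≥ α ||u||_{H^1}² for every u ∈ H^1_0.
The interval has length L = π, and Poincaré/coercivity depend only on L. Here a(u, u) = ∫(u')² + (2/3)·∫u².
Here 0 < c = 2/3 < 1. The condition a(u,u) ≥ α||u||_{H^1}² reads (1−α)∫(u')² ≥ (α−c)∫u². Any admissible α is ≤ 1 (rapidly oscillating u have ∫u²/∫(u')² → 0), and α = 1 would force 0 ≥ (1−c)∫u², impossible since c < 1; so 1−α > 0. By the sharp Poincaré inequality on H^1_0 of an interval of length L, ∫(u')² ≥ (π/L)²∫u² with equality for the first sine mode sin(π(x−x₀)/L) (x₀ the left endpoint), so the inequality holds for all u iff (1−α)(π/L)² ≥ α − c, i.e. α ≤ ((π/L)² + c)/((π/L)² + 1) = (1 + c(L/π)²)/(1 + (L/π)²). With (π/L)² = 1 and c = 2/3, the largest admissible constant is α = ((π/L)² + c)/((π/L)² + 1).
Simplifying, α = 5/6.


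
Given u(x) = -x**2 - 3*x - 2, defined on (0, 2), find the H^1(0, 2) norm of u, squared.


||u||_{H^1}^2 = 2246/15

The H^1 norm (squared) on an interval (0, L) is
  ||u||_{H^1}^2 = ∫_0^L u(x)^2 dx + ∫_0^L u'(x)^2 dx.
Compute u'(x) = -2*x - 3.
Then u(x)^2 = x**4 + 6*x**3 + 13*x**2 + 12*x + 4 and u'(x)^2 = 4*x**2 + 12*x + 9.
Integrate each monomial from 0 to 2 using ∫_0^2 c·x^n dx = c·2^(n+1)/(n+1):
  ∫_0^2 u(x)^2 dx = ∫_0^2 (x^4 + 6*x^3 + 13*x^2 + 12*x + 4) dx. Term by term:
    ∫_0^2 x^4 dx = 32/5;  ∫_0^2 6*x^3 dx = 24;  ∫_0^2 13*x^2 dx = 104/3;
    ∫_0^2 12*x dx = 24;  ∫_0^2 4 dx = 8.
  Sum: 32/5 + 24 + 104/3 + 24 + 8 = 1456/15.
  ∫_0^2 u'(x)^2 dx = ∫_0^2 (4*x^2 + 12*x + 9) dx. Term by term:
    ∫_0^2 4*x^2 dx = 32/3;  ∫_0^2 12*x dx = 24;  ∫_0^2 9 dx = 18.
  Sum: 32/3 + 24 + 18 = 158/3.
Adding: ||u||_{H^1}^2 = 1456/15 + 158/3 = 2246/15.


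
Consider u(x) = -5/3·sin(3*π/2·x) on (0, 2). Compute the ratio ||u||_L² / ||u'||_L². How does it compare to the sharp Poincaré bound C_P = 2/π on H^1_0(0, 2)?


||u||_L² / ||u'||_L² = 2/(3*π) < C_P = 2/π.

u(x) = -5/3·sin(3*π/2·x), so u'(x) = -5*π*cos(3*π*x/2)/2.
Writing u(x) = A·sin(kπx/L) with A = -5/3 and k = 3, use ∫_0^L sin²(kπx/L) dx = L/2 and ∫_0^L cos²(kπx/L) dx = L/2.
u² = 25/9·sin²(3*π/2·x) and (u')² = 25*π^2/4·cos²(3*π/2·x), and each of sin², cos² integrates to L/2 = 1 over (0, 2).
∫_0^2 u² dx = 25/9, so ||u||_L² = 5/3.
∫_0^2 (u')² dx = 25*π^2/4, so ||u'||_L² = 5*π/2.
Ratio ||u||_L² / ||u'||_L² = 2/(3*π).
Sharp Poincaré constant on H^1_0(0, 2) is C_P = L/π = 2/π, achieved by sin(π/2·x).
This is the k = 3 harmonic; the ratio L/(kπ) is strictly less than C_P = L/π, consistent with the sharp inequality ||u||_L² ≤ C_P ||u'||_L².


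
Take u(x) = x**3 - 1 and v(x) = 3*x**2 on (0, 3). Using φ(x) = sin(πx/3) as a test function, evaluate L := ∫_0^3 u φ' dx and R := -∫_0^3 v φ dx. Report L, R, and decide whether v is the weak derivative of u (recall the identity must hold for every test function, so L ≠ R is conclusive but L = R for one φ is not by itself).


LHS = -81/π + 324/π^3, RHS = -81/π + 324/π^3. Yes, v = u' weakly.

u(x) = x**3 - 1, classical derivative u'(x) = 3*x**2.
φ(x) = sin(πx/3), so φ'(x) = π*cos(π*x/3)/3.
Note φ(0) = φ(3) = 0, so the boundary term u·φ vanishes.
LHS = ∫_0^3 u(x) φ'(x) dx = ∫_0^3 (π*x^3*cos(π*x/3)/3 - π*cos(π*x/3)/3) dx. Term by term:
  ∫_0^3 -π*cos(π*x/3)/3 dx = 0;  ∫_0^3 π*x^3*cos(π*x/3)/3 dx = -81/π + 324/π^3.
Sum: 0 + -81/π + 324/π^3 = -81/π + 324/π^3.
So LHS = -81/π + 324/π^3.
∫_0^3 v(x) φ(x) dx = ∫_0^3 (3*x^2*sin(π*x/3)) dx. Term by term:
  ∫_0^3 3*x^2*sin(π*x/3) dx = -324/π^3 + 81/π.
So RHS = -∫_0^3 v(x) φ(x) dx = -81/π + 324/π^3.
LHS = RHS, so the identity holds for this test φ.
Moreover u is smooth here and v(x) = u'(x) = 3*x**2 pointwise, so the identity holds for every test function. Hence v is the weak derivative of u.


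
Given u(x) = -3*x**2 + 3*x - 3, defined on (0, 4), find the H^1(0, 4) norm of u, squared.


||u||_{H^1}^2 = 8376/5

The H^1 norm (squared) on an interval (0, L) is
  ||u||_{H^1}^2 = ∫_0^L u(x)^2 dx + ∫_0^L u'(x)^2 dx.
Compute u'(x) = 3 - 6*x.
Then u(x)^2 = 9*x**4 - 18*x**3 + 27*x**2 - 18*x + 9 and u'(x)^2 = 36*x**2 - 36*x + 9.
Integrate each monomial from 0 to 4 using ∫_0^4 c·x^n dx = c·4^(n+1)/(n+1):
  ∫_0^4 u(x)^2 dx = ∫_0^4 (9*x^4 - 18*x^3 + 27*x^2 - 18*x + 9) dx. Term by term:
    ∫_0^4 9*x^4 dx = 9216/5;  ∫_0^4 -18*x^3 dx = -1152;  ∫_0^4 27*x^2 dx = 576;
    ∫_0^4 -18*x dx = -144;  ∫_0^4 9 dx = 36.
  Sum: 9216/5 − 1152 + 576 − 144 + 36 = 5796/5.
  ∫_0^4 u'(x)^2 dx = ∫_0^4 (36*x^2 - 36*x + 9) dx. Term by term:
    ∫_0^4 36*x^2 dx = 768;  ∫_0^4 -36*x dx = -288;  ∫_0^4 9 dx = 36.
  Sum: 768 − 288 + 36 = 516.
Adding: ||u||_{H^1}^2 = 5796/5 + 516 = 8376/5.


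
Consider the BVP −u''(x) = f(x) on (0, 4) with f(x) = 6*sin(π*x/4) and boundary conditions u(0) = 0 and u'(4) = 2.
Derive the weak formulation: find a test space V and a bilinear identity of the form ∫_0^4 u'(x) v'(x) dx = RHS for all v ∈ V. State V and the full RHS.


V = {v ∈ H^1(0, 4) : v(0) = 0} (test functions vanish at x = 0 where u is specified); weak form: ∫_0^4 u'v' dx = ∫_0^4 (6*sin(π*x/4)) v dx + 2·v(4) for all v ∈ V.

Multiply both sides by a test function v and integrate from 0 to 4:
  ∫_0^4 −u''(x) v(x) dx = ∫_0^4 f(x) v(x) dx.
Integrate the LHS by parts once:
  ∫_0^4 −u'' v dx = −[u'(x) v(x)]_0^4 + ∫_0^4 u'(x) v'(x) dx.
Thus ∫_0^4 u'(x) v'(x) dx = ∫_0^4 f(x) v(x) dx + [u'(x) v(x)]_0^4.
Choose V so that boundary terms are either known or forced to vanish.
Mixed BC: u(0) = 0 (Dirichlet) and u'(4) = 2 (Neumann). Define V = {v ∈ H^1(0, 4) : v(0) = 0}. Then [u' v]_0^4 = u'(4)·v(4) − u'(0)·0 = 2·v(4).
Weak formulation: find u (satisfying any essential BC) such that ∫_0^4 u'(x) v'(x) dx = ∫_0^4 f v dx + 2·v(4) for all v ∈ V (Dirichlet at 0 absorbed into V; Neumann datum at x = 4 contributes the boundary term).
Substituting f(x) = 6*sin(π*x/4), the right-hand side is ∫_0^4 (6*sin(π*x/4)) v dx + 2·v(4).


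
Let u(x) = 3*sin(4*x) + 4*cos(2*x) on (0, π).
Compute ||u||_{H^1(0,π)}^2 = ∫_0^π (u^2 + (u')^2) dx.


||u||_{H^1(0,π)}^2 = 233*π/2

u'(x) = -8*sin(2*x) + 12*cos(4*x).
Expand u² and (u')² and integrate term by term on (0, π), using: for integers n ≥ 1, ∫_0^π sin²(nx) dx = ∫_0^π cos²(nx) dx = π/2; for n ≠ n', ∫_0^π sin(nx)sin(n'x) dx = ∫_0^π cos(nx)cos(n'x) dx = 0; and by product-to-sum, ∫_0^π sin(nx)cos(n'x) dx = ½∫_0^π [sin((n+n')x) + sin((n−n')x)] dx, which is 0 when n+n' is even and 2n/(n²−n'²) when n+n' is odd (it need not vanish on (0, π)).
  u² squared terms: (3)²·∫sin(4x)² dx = 9·π/2 = 9*π/2;  (4)²·∫cos(2x)² dx = 16·π/2 = 8*π.
  u² cross terms: 2·(3)·(4)·∫sin(4x)·cos(2x) dx = 24·(0) = 0.
  So ∫_0^π u² dx = 9*π/2 + 8*π + 0 = 25*π/2.
  (u')² squared terms: (-8)²·∫sin(2x)² dx = 64·π/2 = 32*π;  (12)²·∫cos(4x)² dx = 144·π/2 = 72*π.
  (u')² cross terms: 2·(-8)·(12)·∫sin(2x)·cos(4x) dx = -192·(0) = 0.
  So ∫_0^π (u')² dx = 32*π + 72*π + 0 = 104*π.
||u||_{H^1}^2 = (25*π/2) + (104*π) = 233*π/2.


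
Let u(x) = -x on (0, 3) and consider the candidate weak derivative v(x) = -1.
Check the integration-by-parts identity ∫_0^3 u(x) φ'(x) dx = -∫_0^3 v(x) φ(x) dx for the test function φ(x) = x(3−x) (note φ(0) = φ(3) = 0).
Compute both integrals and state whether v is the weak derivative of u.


LHS = 9/2, RHS = 9/2. Yes, v = u' weakly.

u(x) = -x, classical derivative u'(x) = -1.
φ(x) = x(3−x), so φ'(x) = 3 - 2*x.
Note φ(0) = φ(3) = 0, so the boundary term u·φ vanishes.
LHS = ∫_0^3 u(x) φ'(x) dx = ∫_0^3 (2*x^2 - 3*x) dx. Term by term:
  ∫_0^3 2*x^2 dx = 18;  ∫_0^3 -3*x dx = -27/2.
Sum: 18 − 27/2 = 9/2.
So LHS = 9/2.
∫_0^3 v(x) φ(x) dx = ∫_0^3 (x^2 - 3*x) dx. Term by term:
  ∫_0^3 x^2 dx = 9;  ∫_0^3 -3*x dx = -27/2.
Sum: 9 − 27/2 = -9/2.
So RHS = -∫_0^3 v(x) φ(x) dx = 9/2.
LHS = RHS, so the identity holds for this test φ.
Moreover u is smooth here and v(x) = u'(x) = -1 pointwise, so the identity holds for every test function. Hence v is the weak derivative of u.


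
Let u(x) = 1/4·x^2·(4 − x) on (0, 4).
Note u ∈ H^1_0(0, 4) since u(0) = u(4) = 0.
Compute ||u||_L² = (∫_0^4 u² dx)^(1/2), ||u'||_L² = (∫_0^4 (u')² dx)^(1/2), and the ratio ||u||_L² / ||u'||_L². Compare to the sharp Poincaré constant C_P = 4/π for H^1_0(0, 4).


||u||_L² / ||u'||_L² = 2*sqrt(14)/7 < C_P = 4/π.

u(x) = 1/4·x^2·(4 − x), so u'(x) = x*(8 - 3*x)/4.
u(x) = 1/4·x^2·(4 − x) vanishes at x = 0 and x = 4, so u ∈ H^1_0(0, 4). Differentiate via the product rule and integrate the resulting polynomials term by term.
  ∫_0^4 u² dx = ∫_0^4 (x^6/16 - x^5/2 + x^4) dx. Term by term:
    ∫_0^4 x^6/16 dx = 1024/7;  ∫_0^4 -x^5/2 dx = -1024/3;  ∫_0^4 x^4 dx = 1024/5.
  Sum: 1024/7 − 1024/3 + 1024/5 = 1024/105.
  ∫_0^4 (u')² dx = ∫_0^4 (9*x^4/16 - 3*x^3 + 4*x^2) dx. Term by term:
    ∫_0^4 9*x^4/16 dx = 576/5;  ∫_0^4 -3*x^3 dx = -192;  ∫_0^4 4*x^2 dx = 256/3.
  Sum: 576/5 − 192 + 256/3 = 128/15.
∫_0^4 u² dx = 1024/105, so ||u||_L² = 32*sqrt(105)/105.
∫_0^4 (u')² dx = 128/15, so ||u'||_L² = 8*sqrt(30)/15.
Ratio ||u||_L² / ||u'||_L² = 2*sqrt(14)/7.
Sharp Poincaré constant on H^1_0(0, 4) is C_P = L/π = 4/π, achieved by sin(π/4·x).
A polynomial bump cannot attain the sharp Poincaré constant (only the first sine eigenfunction does), so the ratio is strictly less than C_P, consistent with ||u||_L² ≤ C_P ||u'||_L².


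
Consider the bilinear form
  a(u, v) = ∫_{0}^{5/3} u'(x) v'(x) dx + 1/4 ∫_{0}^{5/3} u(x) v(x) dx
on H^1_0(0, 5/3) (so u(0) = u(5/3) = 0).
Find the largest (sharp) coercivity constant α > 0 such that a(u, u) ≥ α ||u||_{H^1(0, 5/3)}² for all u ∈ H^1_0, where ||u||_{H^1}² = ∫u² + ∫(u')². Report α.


α = (25 + 36*π^2)/(4*(25 + 9*π^2))

Coercivity of a(·,·) on H^1_0(0, 5/3) means a(u, u) ≥ α ||u||_{H^1}² for every u ∈ H^1_0.
The interval has length L = 5/3, and Poincaré/coercivity depend only on L. Here a(u, u) = ∫(u')² + (1/4)·∫u².
Here 0 < c = 1/4 < 1. The condition a(u,u) ≥ α||u||_{H^1}² reads (1−α)∫(u')² ≥ (α−c)∫u². Any admissible α is ≤ 1 (rapidly oscillating u have ∫u²/∫(u')² → 0), and α = 1 would force 0 ≥ (1−c)∫u², impossible since c < 1; so 1−α > 0. By the sharp Poincaré inequality on H^1_0 of an interval of length L, ∫(u')² ≥ (π/L)²∫u² with equality for the first sine mode sin(π(x−x₀)/L) (x₀ the left endpoint), so the inequality holds for all u iff (1−α)(π/L)² ≥ α − c, i.e. α ≤ ((π/L)² + c)/((π/L)² + 1) = (1 + c(L/π)²)/(1 + (L/π)²). With (π/L)² = 9*π^2/25 and c = 1/4, the largest admissible constant is α = ((π/L)² + c)/((π/L)² + 1).
Simplifying, α = (25 + 36*π^2)/(4*(25 + 9*π^2)).


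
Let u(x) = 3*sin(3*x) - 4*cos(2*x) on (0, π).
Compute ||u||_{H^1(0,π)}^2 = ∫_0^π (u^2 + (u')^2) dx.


||u||_{H^1(0,π)}^2 = -144 + 85*π

u'(x) = 8*sin(2*x) + 9*cos(3*x).
Expand u² and (u')² and integrate term by term on (0, π), using: for integers n ≥ 1, ∫_0^π sin²(nx) dx = ∫_0^π cos²(nx) dx = π/2; for n ≠ n', ∫_0^π sin(nx)sin(n'x) dx = ∫_0^π cos(nx)cos(n'x) dx = 0; and by product-to-sum, ∫_0^π sin(nx)cos(n'x) dx = ½∫_0^π [sin((n+n')x) + sin((n−n')x)] dx, which is 0 when n+n' is even and 2n/(n²−n'²) when n+n' is odd (it need not vanish on (0, π)).
  u² squared terms: (-4)²·∫cos(2x)² dx = 16·π/2 = 8*π;  (3)²·∫sin(3x)² dx = 9·π/2 = 9*π/2.
  u² cross terms: 2·(-4)·(3)·∫cos(2x)·sin(3x) dx = -24·(6/5) = -144/5.
  So ∫_0^π u² dx = 8*π + 9*π/2 − 144/5 = -144/5 + 25*π/2.
  (u')² squared terms: (8)²·∫sin(2x)² dx = 64·π/2 = 32*π;  (9)²·∫cos(3x)² dx = 81·π/2 = 81*π/2.
  (u')² cross terms: 2·(8)·(9)·∫sin(2x)·cos(3x) dx = 144·(-4/5) = -576/5.
  So ∫_0^π (u')² dx = 32*π + 81*π/2 − 576/5 = -576/5 + 145*π/2.
||u||_{H^1}^2 = (-144/5 + 25*π/2) + (-576/5 + 145*π/2) = -144 + 85*π.


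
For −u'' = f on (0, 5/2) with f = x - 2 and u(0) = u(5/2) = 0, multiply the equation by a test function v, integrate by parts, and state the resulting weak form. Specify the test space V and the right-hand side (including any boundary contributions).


V = H^1_0(0, 5/2) (so v(0) = v(5/2) = 0); weak form: ∫_0^5/2 u'v' dx = ∫_0^5/2 (x - 2) v dx for all v ∈ V.

Multiply both sides by a test function v and integrate from 0 to 5/2:
  ∫_0^5/2 −u''(x) v(x) dx = ∫_0^5/2 f(x) v(x) dx.
Integrate the LHS by parts once:
  ∫_0^5/2 −u'' v dx = −[u'(x) v(x)]_0^5/2 + ∫_0^5/2 u'(x) v'(x) dx.
Thus ∫_0^5/2 u'(x) v'(x) dx = ∫_0^5/2 f(x) v(x) dx + [u'(x) v(x)]_0^5/2.
Choose V so that boundary terms are either known or forced to vanish.
u is Dirichlet: u(0) = u(5/2) = 0. Let V = H^1_0(0, 5/2); then v(0) = v(5/2) = 0, and [u' v]_0^5/2 = 0.
Weak formulation: find u (satisfying any essential BC) such that ∫_0^5/2 u'(x) v'(x) dx = ∫_0^5/2 f v dx for all v ∈ V.
Substituting f(x) = x - 2, the right-hand side is ∫_0^5/2 (x - 2) v dx.


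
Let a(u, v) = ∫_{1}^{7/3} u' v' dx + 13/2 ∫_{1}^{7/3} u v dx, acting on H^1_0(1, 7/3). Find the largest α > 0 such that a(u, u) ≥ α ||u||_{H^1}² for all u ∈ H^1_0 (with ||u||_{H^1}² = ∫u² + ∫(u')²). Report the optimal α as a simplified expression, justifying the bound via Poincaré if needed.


α = 1

Coercivity of a(·,·) on H^1_0(1, 7/3) means a(u, u) ≥ α ||u||_{H^1}² for every u ∈ H^1_0.
The interval has length L = 4/3, and Poincaré/coercivity depend only on L. Here a(u, u) = ∫(u')² + (13/2)·∫u².
Here c = 13/2 ≥ 1, so a(u,u) = ∫(u')² + c∫u² ≥ ∫(u')² + ∫u² = ||u||_{H^1}², i.e. α = 1 works. No larger α is possible: a(u,u) ≥ α||u||_{H^1}² means (1−α)∫(u')² ≥ (α−c)∫u², and for the modes u_n = sin(nπ(x−x₀)/L) (x₀ the left endpoint) one has ∫u_n²/∫(u_n')² = (L/(nπ))² → 0, so a(u_n,u_n)/||u_n||_{H^1}² → 1. Hence the optimal constant is α = 1.
Therefore α = 1.


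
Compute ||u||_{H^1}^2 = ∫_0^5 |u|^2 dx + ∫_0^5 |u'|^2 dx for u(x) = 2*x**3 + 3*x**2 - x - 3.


||u||_{H^1}^2 = 4629325/42

The H^1 norm (squared) on an interval (0, L) is
  ||u||_{H^1}^2 = ∫_0^L u(x)^2 dx + ∫_0^L u'(x)^2 dx.
Compute u'(x) = 6*x**2 + 6*x - 1.
Then u(x)^2 = 4*x**6 + 12*x**5 + 5*x**4 - 18*x**3 - 17*x**2 + 6*x + 9 and u'(x)^2 = 36*x**4 + 72*x**3 + 24*x**2 - 12*x + 1.
Integrate each monomial from 0 to 5 using ∫_0^5 c·x^n dx = c·5^(n+1)/(n+1):
  ∫_0^5 u(x)^2 dx = ∫_0^5 (4*x^6 + 12*x^5 + 5*x^4 - 18*x^3 - 17*x^2 + 6*x + 9) dx. Term by term:
    ∫_0^5 4*x^6 dx = 312500/7;  ∫_0^5 12*x^5 dx = 31250;  ∫_0^5 5*x^4 dx = 3125;
    ∫_0^5 -18*x^3 dx = -5625/2;  ∫_0^5 -17*x^2 dx = -2125/3;  ∫_0^5 6*x dx = 75;
    ∫_0^5 9 dx = 45.
  Sum: 312500/7 + 31250 + 3125 − 5625/2 − 2125/3 + 75 + 45 = 3175915/42.
  ∫_0^5 u'(x)^2 dx = ∫_0^5 (36*x^4 + 72*x^3 + 24*x^2 - 12*x + 1) dx. Term by term:
    ∫_0^5 36*x^4 dx = 22500;  ∫_0^5 72*x^3 dx = 11250;  ∫_0^5 24*x^2 dx = 1000;
    ∫_0^5 -12*x dx = -150;  ∫_0^5 1 dx = 5.
  Sum: 22500 + 11250 + 1000 − 150 + 5 = 34605.
Adding: ||u||_{H^1}^2 = 3175915/42 + 34605 = 4629325/42.


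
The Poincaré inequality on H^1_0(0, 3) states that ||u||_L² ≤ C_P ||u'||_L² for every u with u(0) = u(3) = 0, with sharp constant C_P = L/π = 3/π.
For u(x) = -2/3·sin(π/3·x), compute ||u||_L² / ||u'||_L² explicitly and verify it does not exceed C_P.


||u||_L² / ||u'||_L² = 3/π = C_P.

u(x) = -2/3·sin(π/3·x), so u'(x) = -2*π*cos(π*x/3)/9.
Writing u(x) = A·sin(kπx/L) with A = -2/3 and k = 1, use ∫_0^L sin²(kπx/L) dx = L/2 and ∫_0^L cos²(kπx/L) dx = L/2.
u² = 4/9·sin²(π/3·x) and (u')² = 4*π^2/81·cos²(π/3·x), and each of sin², cos² integrates to L/2 = 3/2 over (0, 3).
∫_0^3 u² dx = 2/3, so ||u||_L² = sqrt(6)/3.
∫_0^3 (u')² dx = 2*π^2/27, so ||u'||_L² = sqrt(6)*π/9.
Ratio ||u||_L² / ||u'||_L² = 3/π.
Sharp Poincaré constant on H^1_0(0, 3) is C_P = L/π = 3/π, achieved by sin(π/3·x).
This is the k = 1 eigenfunction (up to amplitude), so the ratio equals the sharp Poincaré constant exactly.


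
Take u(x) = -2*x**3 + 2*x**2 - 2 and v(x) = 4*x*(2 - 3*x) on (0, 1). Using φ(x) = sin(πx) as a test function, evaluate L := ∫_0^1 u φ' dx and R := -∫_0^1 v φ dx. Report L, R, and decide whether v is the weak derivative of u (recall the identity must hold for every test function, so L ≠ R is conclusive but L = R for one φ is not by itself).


LHS = -24/π^3 + 2/π, RHS = -48/π^3 + 4/π. No, v is not the weak derivative of u.

u(x) = -2*x**3 + 2*x**2 - 2, classical derivative u'(x) = -6*x**2 + 4*x.
φ(x) = sin(πx), so φ'(x) = π*cos(π*x).
Note φ(0) = φ(1) = 0, so the boundary term u·φ vanishes.
LHS = ∫_0^1 u(x) φ'(x) dx = ∫_0^1 (-2*π*x^3*cos(π*x) + 2*π*x^2*cos(π*x) - 2*π*cos(π*x)) dx. Term by term:
  ∫_0^1 -2*π*cos(π*x) dx = 0;  ∫_0^1 -2*π*x^3*cos(π*x) dx = -24/π^3 + 6/π;  ∫_0^1 2*π*x^2*cos(π*x) dx = -4/π.
Sum: 0 + -24/π^3 + 6/π − 4/π = -24/π^3 + 2/π.
So LHS = -24/π^3 + 2/π.
∫_0^1 v(x) φ(x) dx = ∫_0^1 (-12*x^2*sin(π*x) + 8*x*sin(π*x)) dx. Term by term:
  ∫_0^1 -12*x^2*sin(π*x) dx = -12/π + 48/π^3;  ∫_0^1 8*x*sin(π*x) dx = 8/π.
Sum: -12/π + 48/π^3 + 8/π = -4/π + 48/π^3.
So RHS = -∫_0^1 v(x) φ(x) dx = -48/π^3 + 4/π.
LHS − RHS = -2/π + 24/π^3 ≠ 0, so the identity fails.
(For a valid weak derivative the identity must hold for EVERY test function, in particular this one. The failure shows v is NOT the weak derivative of u.)
Correct weak derivative would be u'(x) = -6*x**2 + 4*x.


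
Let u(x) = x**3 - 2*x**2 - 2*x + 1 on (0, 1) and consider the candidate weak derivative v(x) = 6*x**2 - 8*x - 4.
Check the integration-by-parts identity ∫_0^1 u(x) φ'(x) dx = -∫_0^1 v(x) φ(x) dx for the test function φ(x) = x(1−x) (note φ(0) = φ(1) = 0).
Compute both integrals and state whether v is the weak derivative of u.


LHS = 31/60, RHS = 31/30. No, v is not the weak derivative of u.

u(x) = x**3 - 2*x**2 - 2*x + 1, classical derivative u'(x) = 3*x**2 - 4*x - 2.
φ(x) = x(1−x), so φ'(x) = 1 - 2*x.
Note φ(0) = φ(1) = 0, so the boundary term u·φ vanishes.
LHS = ∫_0^1 u(x) φ'(x) dx = ∫_0^1 (-2*x^4 + 5*x^3 + 2*x^2 - 4*x + 1) dx. Term by term:
  ∫_0^1 -2*x^4 dx = -2/5;  ∫_0^1 5*x^3 dx = 5/4;  ∫_0^1 2*x^2 dx = 2/3;
  ∫_0^1 -4*x dx = -2;  ∫_0^1 1 dx = 1.
Sum: -2/5 + 5/4 + 2/3 − 2 + 1 = 31/60.
So LHS = 31/60.
∫_0^1 v(x) φ(x) dx = ∫_0^1 (-6*x^4 + 14*x^3 - 4*x^2 - 4*x) dx. Term by term:
  ∫_0^1 -6*x^4 dx = -6/5;  ∫_0^1 14*x^3 dx = 7/2;  ∫_0^1 -4*x^2 dx = -4/3;
  ∫_0^1 -4*x dx = -2.
Sum: -6/5 + 7/2 − 4/3 − 2 = -31/30.
So RHS = -∫_0^1 v(x) φ(x) dx = 31/30.
LHS − RHS = -31/60 ≠ 0, so the identity fails.
(For a valid weak derivative the identity must hold for EVERY test function, in particular this one. The failure shows v is NOT the weak derivative of u.)
Correct weak derivative would be u'(x) = 3*x**2 - 4*x - 2.


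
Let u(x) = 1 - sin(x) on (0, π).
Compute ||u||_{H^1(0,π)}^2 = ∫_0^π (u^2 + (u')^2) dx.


||u||_{H^1(0,π)}^2 = -4 + 2*π

u'(x) = -cos(x).
Expand u² and (u')² and integrate term by term on (0, π), using: for integers n ≥ 1, ∫_0^π sin²(nx) dx = ∫_0^π cos²(nx) dx = π/2; for n ≠ n', ∫_0^π sin(nx)sin(n'x) dx = ∫_0^π cos(nx)cos(n'x) dx = 0; and by product-to-sum, ∫_0^π sin(nx)cos(n'x) dx = ½∫_0^π [sin((n+n')x) + sin((n−n')x)] dx, which is 0 when n+n' is even and 2n/(n²−n'²) when n+n' is odd (it need not vanish on (0, π)). For the constant mode: ∫_0^π 1 dx = π, ∫_0^π cos(nx) dx = 0, ∫_0^π sin(nx) dx = (1−(−1)^n)/n.
  u² squared terms: (1)²·∫1 dx = 1·π = π;  (-1)²·∫sin(x)² dx = 1·π/2 = π/2.
  u² cross terms: 2·(1)·(-1)·∫1·sin(x) dx = -2·(2) = -4.
  So ∫_0^π u² dx = π + π/2 − 4 = -4 + 3*π/2.
  (u')² squared terms: (-1)²·∫cos(x)² dx = 1·π/2 = π/2.
  So ∫_0^π (u')² dx = π/2.
||u||_{H^1}^2 = (-4 + 3*π/2) + (π/2) = -4 + 2*π.
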